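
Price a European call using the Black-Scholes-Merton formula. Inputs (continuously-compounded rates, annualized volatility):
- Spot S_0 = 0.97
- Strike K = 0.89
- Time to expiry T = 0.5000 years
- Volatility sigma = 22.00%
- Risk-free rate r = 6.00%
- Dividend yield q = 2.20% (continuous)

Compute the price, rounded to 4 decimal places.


Answer: Price = 0.1167

Derivation:
d1 = (ln(S/K) + (r - q + 0.5*sigma^2) * T) / (sigma * sqrt(T)) = 0.75322691
d2 = d1 - sigma * sqrt(T) = 0.59766342
exp(-rT) = 0.97044553; exp(-qT) = 0.98906028
C = S_0 * exp(-qT) * N(d1) - K * exp(-rT) * N(d2)
N(d1) = 0.77434322; N(d2) = 0.72496773
C = 0.9700 * 0.98906028 * 0.77434322 - 0.8900 * 0.97044553 * 0.72496773 = 0.1167


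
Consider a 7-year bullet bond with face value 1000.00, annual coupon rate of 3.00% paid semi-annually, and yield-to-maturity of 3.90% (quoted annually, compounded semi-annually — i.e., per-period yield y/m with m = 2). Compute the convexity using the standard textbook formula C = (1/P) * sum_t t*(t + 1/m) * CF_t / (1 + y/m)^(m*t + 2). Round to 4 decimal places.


Coupon per period c = face * coupon_rate / m = 15.000000
Periods per year m = 2; per-period yield y/m = 0.019500
Number of cashflows N = 14
Cashflows (t years, CF_t, discount factor 1/(1+y/m)^(m*t), PV):
  t = 0.5000: CF_t = 15.000000, DF = 0.980873, PV = 14.713095
  t = 1.0000: CF_t = 15.000000, DF = 0.962112, PV = 14.431677
  t = 1.5000: CF_t = 15.000000, DF = 0.943709, PV = 14.155642
  t = 2.0000: CF_t = 15.000000, DF = 0.925659, PV = 13.884887
  t = 2.5000: CF_t = 15.000000, DF = 0.907954, PV = 13.619310
  t = 3.0000: CF_t = 15.000000, DF = 0.890588, PV = 13.358813
  t = 3.5000: CF_t = 15.000000, DF = 0.873553, PV = 13.103299
  t = 4.0000: CF_t = 15.000000, DF = 0.856845, PV = 12.852672
  t = 4.5000: CF_t = 15.000000, DF = 0.840456, PV = 12.606838
  t = 5.0000: CF_t = 15.000000, DF = 0.824380, PV = 12.365707
  t = 5.5000: CF_t = 15.000000, DF = 0.808613, PV = 12.129188
  t = 6.0000: CF_t = 15.000000, DF = 0.793146, PV = 11.897193
  t = 6.5000: CF_t = 15.000000, DF = 0.777976, PV = 11.669635
  t = 7.0000: CF_t = 1015.000000, DF = 0.763095, PV = 774.541729
Price P = sum_t PV_t = 945.329684
Convexity numerator sum_t t*(t + 1/m) * CF_t / (1+y/m)^(m*t + 2):
  t = 0.5000: term = 7.077821
  t = 1.0000: term = 20.827330
  t = 1.5000: term = 40.857930
  t = 2.0000: term = 66.794066
  t = 2.5000: term = 98.274742
  t = 3.0000: term = 134.953054
  t = 3.5000: term = 176.495738
  t = 4.0000: term = 222.582729
  t = 4.5000: term = 272.906730
  t = 5.0000: term = 327.172801
  t = 5.5000: term = 385.097951
  t = 6.0000: term = 446.410750
  t = 6.5000: term = 510.850948
  t = 7.0000: term = 39122.776070
Convexity = (1/P) * sum = 41833.078660 / 945.329684 = 44.252370

Answer: Convexity = 44.2524


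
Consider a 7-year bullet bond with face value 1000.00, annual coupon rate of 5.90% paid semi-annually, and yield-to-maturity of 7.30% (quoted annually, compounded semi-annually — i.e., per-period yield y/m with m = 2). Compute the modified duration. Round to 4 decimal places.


Answer: Modified duration = 5.5750

Derivation:
Coupon per period c = face * coupon_rate / m = 29.500000
Periods per year m = 2; per-period yield y/m = 0.036500
Number of cashflows N = 14
Cashflows (t years, CF_t, discount factor 1/(1+y/m)^(m*t), PV):
  t = 0.5000: CF_t = 29.500000, DF = 0.964785, PV = 28.461167
  t = 1.0000: CF_t = 29.500000, DF = 0.930811, PV = 27.458917
  t = 1.5000: CF_t = 29.500000, DF = 0.898033, PV = 26.491960
  t = 2.0000: CF_t = 29.500000, DF = 0.866409, PV = 25.559055
  t = 2.5000: CF_t = 29.500000, DF = 0.835898, PV = 24.659001
  t = 3.0000: CF_t = 29.500000, DF = 0.806462, PV = 23.790643
  t = 3.5000: CF_t = 29.500000, DF = 0.778063, PV = 22.952863
  t = 4.0000: CF_t = 29.500000, DF = 0.750664, PV = 22.144586
  t = 4.5000: CF_t = 29.500000, DF = 0.724230, PV = 21.364772
  t = 5.0000: CF_t = 29.500000, DF = 0.698726, PV = 20.612419
  t = 5.5000: CF_t = 29.500000, DF = 0.674121, PV = 19.886559
  t = 6.0000: CF_t = 29.500000, DF = 0.650382, PV = 19.186261
  t = 6.5000: CF_t = 29.500000, DF = 0.627479, PV = 18.510623
  t = 7.0000: CF_t = 1029.500000, DF = 0.605382, PV = 623.241065
Price P = sum_t PV_t = 924.319891
First compute Macaulay numerator sum_t t * PV_t:
  t * PV_t at t = 0.5000: 14.230584
  t * PV_t at t = 1.0000: 27.458917
  t * PV_t at t = 1.5000: 39.737941
  t * PV_t at t = 2.0000: 51.118110
  t * PV_t at t = 2.5000: 61.647503
  t * PV_t at t = 3.0000: 71.371929
  t * PV_t at t = 3.5000: 80.335022
  t * PV_t at t = 4.0000: 88.578344
  t * PV_t at t = 4.5000: 96.141473
  t * PV_t at t = 5.0000: 103.062093
  t * PV_t at t = 5.5000: 109.376075
  t * PV_t at t = 6.0000: 115.117564
  t * PV_t at t = 6.5000: 120.319049
  t * PV_t at t = 7.0000: 4362.687454
Macaulay duration D = 5341.182055 / 924.319891 = 5.778500
Modified duration = D / (1 + y/m) = 5.778500 / (1 + 0.036500) = 5.575012


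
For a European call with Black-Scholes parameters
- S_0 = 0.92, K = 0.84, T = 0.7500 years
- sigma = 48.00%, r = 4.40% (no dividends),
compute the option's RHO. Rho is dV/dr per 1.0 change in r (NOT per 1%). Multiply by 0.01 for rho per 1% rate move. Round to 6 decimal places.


Answer: Rho = 0.326724

Derivation:
d1 = 0.5060758449; d2 = 0.0903836511
phi(d1) = 0.3509909239; exp(-qT) = 1.0000000000; exp(-rT) = 0.9675385596
N(d2) = 0.5360088260
Rho = K*T*exp(-rT)*N(d2) = 0.8400 * 0.7500 * 0.9675385596 * 0.5360088260 = 0.326724


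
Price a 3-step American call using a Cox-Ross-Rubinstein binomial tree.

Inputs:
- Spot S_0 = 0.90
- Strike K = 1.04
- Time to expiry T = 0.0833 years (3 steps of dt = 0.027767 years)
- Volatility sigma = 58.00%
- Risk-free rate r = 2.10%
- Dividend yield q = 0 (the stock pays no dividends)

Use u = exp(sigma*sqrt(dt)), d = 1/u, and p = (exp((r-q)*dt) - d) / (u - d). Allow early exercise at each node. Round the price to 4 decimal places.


dt = T/N = 0.027767
u = exp(sigma*sqrt(dt)) = 1.101472; d = 1/u = 0.907876
p = (exp((r-q)*dt) - d) / (u - d) = 0.478870
Discount per step: exp(-r*dt) = 0.999417
Stock lattice S(k, i) with i counting down-moves:
  k=0: S(0,0) = 0.9000
  k=1: S(1,0) = 0.9913; S(1,1) = 0.8171
  k=2: S(2,0) = 1.0919; S(2,1) = 0.9000; S(2,2) = 0.7418
  k=3: S(3,0) = 1.2027; S(3,1) = 0.9913; S(3,2) = 0.8171; S(3,3) = 0.6735
Terminal payoffs V(N, i) = max(S_T - K, 0):
  V(3,0) = 0.162715; V(3,1) = 0.000000; V(3,2) = 0.000000; V(3,3) = 0.000000
Backward induction: V(k, i) = exp(-r*dt) * [p * V(k+1, i) + (1-p) * V(k+1, i+1)]; then take max(V_cont, immediate exercise) for American.
  V(2,0) = exp(-r*dt) * [p*0.162715 + (1-p)*0.000000] = 0.077874; exercise = 0.051916; V(2,0) = max -> 0.077874
  V(2,1) = exp(-r*dt) * [p*0.000000 + (1-p)*0.000000] = 0.000000; exercise = 0.000000; V(2,1) = max -> 0.000000
  V(2,2) = exp(-r*dt) * [p*0.000000 + (1-p)*0.000000] = 0.000000; exercise = 0.000000; V(2,2) = max -> 0.000000
  V(1,0) = exp(-r*dt) * [p*0.077874 + (1-p)*0.000000] = 0.037270; exercise = 0.000000; V(1,0) = max -> 0.037270
  V(1,1) = exp(-r*dt) * [p*0.000000 + (1-p)*0.000000] = 0.000000; exercise = 0.000000; V(1,1) = max -> 0.000000
  V(0,0) = exp(-r*dt) * [p*0.037270 + (1-p)*0.000000] = 0.017837; exercise = 0.000000; V(0,0) = max -> 0.017837

Answer: Price = V(0,0) = 0.0178


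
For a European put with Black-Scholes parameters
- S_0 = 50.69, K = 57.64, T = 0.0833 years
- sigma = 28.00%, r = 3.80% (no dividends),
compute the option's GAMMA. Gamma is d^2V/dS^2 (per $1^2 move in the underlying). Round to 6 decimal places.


Answer: Gamma = 0.031128

Derivation:
d1 = -1.5103702944; d2 = -1.5911831646
phi(d1) = 0.1275116245; exp(-qT) = 1.0000000000; exp(-rT) = 0.9968396046
Gamma = exp(-qT) * phi(d1) / (S * sigma * sqrt(T)) = 1.0000000000 * 0.1275116245 / (50.6900 * 0.2800 * 0.2886173938) = 0.031128


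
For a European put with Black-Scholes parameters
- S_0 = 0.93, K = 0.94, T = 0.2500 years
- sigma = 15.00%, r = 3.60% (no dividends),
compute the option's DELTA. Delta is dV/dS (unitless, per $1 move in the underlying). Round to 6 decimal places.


Answer: Delta = -0.494058

Derivation:
d1 = 0.0148961451; d2 = -0.0601038549
phi(d1) = 0.3988980212; exp(-qT) = 1.0000000000; exp(-rT) = 0.9910403788
N(-d1) = 0.4940575177
Delta = -exp(-qT) * N(-d1) = -1.0000000000 * 0.4940575177 = -0.494058


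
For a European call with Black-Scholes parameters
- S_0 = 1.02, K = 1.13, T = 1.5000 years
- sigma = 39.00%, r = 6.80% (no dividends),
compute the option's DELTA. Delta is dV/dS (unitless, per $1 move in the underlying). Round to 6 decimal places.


Answer: Delta = 0.594043

Derivation:
d1 = 0.2379564025; d2 = -0.2396940974
phi(d1) = 0.3878059637; exp(-qT) = 1.0000000000; exp(-rT) = 0.9030295517
N(d1) = 0.5940425456
Delta = exp(-qT) * N(d1) = 1.0000000000 * 0.5940425456 = 0.594043


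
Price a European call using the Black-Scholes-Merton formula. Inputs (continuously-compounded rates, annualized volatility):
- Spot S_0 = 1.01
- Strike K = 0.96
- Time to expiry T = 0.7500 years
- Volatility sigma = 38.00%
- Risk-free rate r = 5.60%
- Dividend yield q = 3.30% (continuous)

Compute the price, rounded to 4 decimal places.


d1 = (ln(S/K) + (r - q + 0.5*sigma^2) * T) / (sigma * sqrt(T)) = 0.37124329
d2 = d1 - sigma * sqrt(T) = 0.04215364
exp(-rT) = 0.95886978; exp(-qT) = 0.97555377
C = S_0 * exp(-qT) * N(d1) - K * exp(-rT) * N(d2)
N(d1) = 0.64477183; N(d2) = 0.51681189
C = 1.0100 * 0.97555377 * 0.64477183 - 0.9600 * 0.95886978 * 0.51681189 = 0.1596

Answer: Price = 0.1596


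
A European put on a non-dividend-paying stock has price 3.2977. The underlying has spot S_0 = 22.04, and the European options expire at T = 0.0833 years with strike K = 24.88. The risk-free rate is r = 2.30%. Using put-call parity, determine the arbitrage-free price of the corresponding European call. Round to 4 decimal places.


Put-call parity: C - P = S_0 * exp(-qT) - K * exp(-rT).
S_0 * exp(-qT) = 22.0400 * 1.00000000 = 22.04000000
K * exp(-rT) = 24.8800 * 0.99808593 = 24.83237804
C = P + S*exp(-qT) - K*exp(-rT)
C = 3.2977 + 22.04000000 - 24.83237804 = 0.5053

Answer: Call price = 0.5053


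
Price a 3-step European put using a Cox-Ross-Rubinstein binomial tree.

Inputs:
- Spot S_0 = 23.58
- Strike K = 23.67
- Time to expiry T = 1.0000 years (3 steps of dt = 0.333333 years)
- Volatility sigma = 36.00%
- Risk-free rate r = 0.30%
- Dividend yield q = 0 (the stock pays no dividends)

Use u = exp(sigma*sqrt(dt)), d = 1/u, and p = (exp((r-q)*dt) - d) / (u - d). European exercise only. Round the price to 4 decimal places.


Answer: Price = V(0,0) = 3.6603

Derivation:
dt = T/N = 0.333333
u = exp(sigma*sqrt(dt)) = 1.231024; d = 1/u = 0.812332
p = (exp((r-q)*dt) - d) / (u - d) = 0.450614
Discount per step: exp(-r*dt) = 0.999000
Stock lattice S(k, i) with i counting down-moves:
  k=0: S(0,0) = 23.5800
  k=1: S(1,0) = 29.0275; S(1,1) = 19.1548
  k=2: S(2,0) = 35.7336; S(2,1) = 23.5800; S(2,2) = 15.5600
  k=3: S(3,0) = 43.9889; S(3,1) = 29.0275; S(3,2) = 19.1548; S(3,3) = 12.6399
Terminal payoffs V(N, i) = max(K - S_T, 0):
  V(3,0) = 0.000000; V(3,1) = 0.000000; V(3,2) = 4.515210; V(3,3) = 11.030073
Backward induction: V(k, i) = exp(-r*dt) * [p * V(k+1, i) + (1-p) * V(k+1, i+1)].
  V(2,0) = exp(-r*dt) * [p*0.000000 + (1-p)*0.000000] = 0.000000
  V(2,1) = exp(-r*dt) * [p*0.000000 + (1-p)*4.515210] = 2.478113
  V(2,2) = exp(-r*dt) * [p*4.515210 + (1-p)*11.030073] = 8.086292
  V(1,0) = exp(-r*dt) * [p*0.000000 + (1-p)*2.478113] = 1.360079
  V(1,1) = exp(-r*dt) * [p*2.478113 + (1-p)*8.086292] = 5.553610
  V(0,0) = exp(-r*dt) * [p*1.360079 + (1-p)*5.553610] = 3.660283


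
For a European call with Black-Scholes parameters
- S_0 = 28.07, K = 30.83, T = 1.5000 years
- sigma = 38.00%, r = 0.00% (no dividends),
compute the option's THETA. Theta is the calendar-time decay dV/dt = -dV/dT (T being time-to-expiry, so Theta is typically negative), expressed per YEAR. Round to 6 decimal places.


d1 = 0.0311840424; d2 = -0.4342190087
phi(d1) = 0.3987483529; exp(-qT) = 1.0000000000; exp(-rT) = 1.0000000000
Theta = -S*exp(-qT)*phi(d1)*sigma/(2*sqrt(T)) - r*K*exp(-rT)*N(d2) + q*S*exp(-qT)*N(d1)
N(d1) = 0.5124386170; N(d2) = 0.3320647054; sqrt(T) = 1.2247448714
Term 1 = -28.0700 * 1.0000000000 * 0.3987483529 * 0.3800 / (2 * 1.2247448714) = -1.7363980370
Term 2 = -0.0000 * 30.8300 * 1.0000000000 * 0.3320647054 = -0.0000000000
Term 3 = 0 (no dividend yield, q = 0)
Theta = -1.7363980370 + (-0.0000000000) + (0.0000000000) = -1.736398

Answer: Theta = -1.736398


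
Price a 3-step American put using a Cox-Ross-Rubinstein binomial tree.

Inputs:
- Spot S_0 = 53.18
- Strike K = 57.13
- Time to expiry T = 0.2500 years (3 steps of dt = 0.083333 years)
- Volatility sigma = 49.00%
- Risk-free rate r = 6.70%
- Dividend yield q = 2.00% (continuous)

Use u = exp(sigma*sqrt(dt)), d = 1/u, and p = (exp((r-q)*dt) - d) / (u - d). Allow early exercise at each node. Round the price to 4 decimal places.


Answer: Price = V(0,0) = 7.3923

Derivation:
dt = T/N = 0.083333
u = exp(sigma*sqrt(dt)) = 1.151944; d = 1/u = 0.868098
p = (exp((r-q)*dt) - d) / (u - d) = 0.478522
Discount per step: exp(-r*dt) = 0.994432
Stock lattice S(k, i) with i counting down-moves:
  k=0: S(0,0) = 53.1800
  k=1: S(1,0) = 61.2604; S(1,1) = 46.1654
  k=2: S(2,0) = 70.5685; S(2,1) = 53.1800; S(2,2) = 40.0761
  k=3: S(3,0) = 81.2910; S(3,1) = 61.2604; S(3,2) = 46.1654; S(3,3) = 34.7900
Terminal payoffs V(N, i) = max(K - S_T, 0):
  V(3,0) = 0.000000; V(3,1) = 0.000000; V(3,2) = 10.964555; V(3,3) = 22.340002
Backward induction: V(k, i) = exp(-r*dt) * [p * V(k+1, i) + (1-p) * V(k+1, i+1)]; then take max(V_cont, immediate exercise) for American.
  V(2,0) = exp(-r*dt) * [p*0.000000 + (1-p)*0.000000] = 0.000000; exercise = 0.000000; V(2,0) = max -> 0.000000
  V(2,1) = exp(-r*dt) * [p*0.000000 + (1-p)*10.964555] = 5.685942; exercise = 3.950000; V(2,1) = max -> 5.685942
  V(2,2) = exp(-r*dt) * [p*10.964555 + (1-p)*22.340002] = 16.802527; exercise = 17.053876; V(2,2) = max -> 17.053876
  V(1,0) = exp(-r*dt) * [p*0.000000 + (1-p)*5.685942] = 2.948586; exercise = 0.000000; V(1,0) = max -> 2.948586
  V(1,1) = exp(-r*dt) * [p*5.685942 + (1-p)*17.053876] = 11.549407; exercise = 10.964555; V(1,1) = max -> 11.549407
  V(0,0) = exp(-r*dt) * [p*2.948586 + (1-p)*11.549407] = 7.392338; exercise = 3.950000; V(0,0) = max -> 7.392338


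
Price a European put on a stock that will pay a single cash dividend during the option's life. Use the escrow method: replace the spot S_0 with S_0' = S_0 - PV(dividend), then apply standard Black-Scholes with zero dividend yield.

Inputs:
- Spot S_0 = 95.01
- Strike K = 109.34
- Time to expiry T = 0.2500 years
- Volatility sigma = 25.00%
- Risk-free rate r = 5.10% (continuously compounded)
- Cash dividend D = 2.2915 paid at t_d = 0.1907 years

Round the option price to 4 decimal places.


PV(D) = D * exp(-r * t_d) = 2.2915 * 0.99032144 = 2.26932158
S_0' = S_0 - PV(D) = 95.0100 - 2.26932158 = 92.74067842
d1 = (ln(S_0'/K) + (r + sigma^2/2)*T) / (sigma*sqrt(T)) = -1.15274079
d2 = d1 - sigma*sqrt(T) = -1.27774079
exp(-rT) = 0.98733094
N(-d1) = 0.87549160; N(-d2) = 0.89932958
P = K * exp(-rT) * N(-d2) - S_0' * N(-d1) = 109.3400 * 0.98733094 * 0.89932958 - 92.74067842 * 0.87549160 = 15.8932

Answer: Price = 15.8932


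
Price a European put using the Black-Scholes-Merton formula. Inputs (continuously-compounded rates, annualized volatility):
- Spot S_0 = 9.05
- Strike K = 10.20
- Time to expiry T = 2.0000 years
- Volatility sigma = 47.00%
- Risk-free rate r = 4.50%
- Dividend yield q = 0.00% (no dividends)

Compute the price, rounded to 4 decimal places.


d1 = (ln(S/K) + (r - q + 0.5*sigma^2) * T) / (sigma * sqrt(T)) = 0.28777296
d2 = d1 - sigma * sqrt(T) = -0.37690742
exp(-rT) = 0.91393119; exp(-qT) = 1.00000000
P = K * exp(-rT) * N(-d2) - S_0 * exp(-qT) * N(-d1)
N(-d1) = 0.38676027; N(-d2) = 0.64687880
P = 10.2000 * 0.91393119 * 0.64687880 - 9.0500 * 1.00000000 * 0.38676027 = 2.5301

Answer: Price = 2.5301


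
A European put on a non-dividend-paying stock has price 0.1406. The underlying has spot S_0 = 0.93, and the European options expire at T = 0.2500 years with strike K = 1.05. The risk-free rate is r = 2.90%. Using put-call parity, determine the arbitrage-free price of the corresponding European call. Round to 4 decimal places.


Put-call parity: C - P = S_0 * exp(-qT) - K * exp(-rT).
S_0 * exp(-qT) = 0.9300 * 1.00000000 = 0.93000000
K * exp(-rT) = 1.0500 * 0.99277622 = 1.04241503
C = P + S*exp(-qT) - K*exp(-rT)
C = 0.1406 + 0.93000000 - 1.04241503 = 0.0282

Answer: Call price = 0.0282


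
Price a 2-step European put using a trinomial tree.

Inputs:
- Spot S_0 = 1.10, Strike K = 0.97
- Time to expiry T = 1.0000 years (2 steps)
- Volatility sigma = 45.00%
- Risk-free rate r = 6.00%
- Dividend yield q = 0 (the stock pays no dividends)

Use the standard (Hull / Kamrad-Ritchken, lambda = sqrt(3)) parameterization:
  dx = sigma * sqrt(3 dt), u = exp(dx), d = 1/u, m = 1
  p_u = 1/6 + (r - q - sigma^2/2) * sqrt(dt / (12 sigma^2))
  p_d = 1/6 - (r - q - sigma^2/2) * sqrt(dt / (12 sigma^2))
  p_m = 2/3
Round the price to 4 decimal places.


Answer: Price = V(0,0) = 0.0978

Derivation:
dt = T/N = 0.500000; dx = sigma*sqrt(3*dt) = 0.551135
u = exp(dx) = 1.735222; d = 1/u = 0.576295
p_u = 0.147955, p_m = 0.666667, p_d = 0.185378
Discount per step: exp(-r*dt) = 0.970446
Stock lattice S(k, j) with j the centered position index:
  k=0: S(0,+0) = 1.1000
  k=1: S(1,-1) = 0.6339; S(1,+0) = 1.1000; S(1,+1) = 1.9087
  k=2: S(2,-2) = 0.3653; S(2,-1) = 0.6339; S(2,+0) = 1.1000; S(2,+1) = 1.9087; S(2,+2) = 3.3121
Terminal payoffs V(N, j) = max(K - S_T, 0):
  V(2,-2) = 0.604672; V(2,-1) = 0.336075; V(2,+0) = 0.000000; V(2,+1) = 0.000000; V(2,+2) = 0.000000
Backward induction: V(k, j) = exp(-r*dt) * [p_u * V(k+1, j+1) + p_m * V(k+1, j) + p_d * V(k+1, j-1)]
  V(1,-1) = exp(-r*dt) * [p_u*0.000000 + p_m*0.336075 + p_d*0.604672] = 0.326209
  V(1,+0) = exp(-r*dt) * [p_u*0.000000 + p_m*0.000000 + p_d*0.336075] = 0.060460
  V(1,+1) = exp(-r*dt) * [p_u*0.000000 + p_m*0.000000 + p_d*0.000000] = 0.000000
  V(0,+0) = exp(-r*dt) * [p_u*0.000000 + p_m*0.060460 + p_d*0.326209] = 0.097800


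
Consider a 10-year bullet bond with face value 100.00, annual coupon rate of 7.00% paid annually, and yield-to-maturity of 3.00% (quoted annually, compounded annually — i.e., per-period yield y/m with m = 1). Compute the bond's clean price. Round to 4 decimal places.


Answer: Price = 134.1208

Derivation:
Coupon per period c = face * coupon_rate / m = 7.000000
Periods per year m = 1; per-period yield y/m = 0.030000
Number of cashflows N = 10
Cashflows (t years, CF_t, discount factor 1/(1+y/m)^(m*t), PV):
  t = 1.0000: CF_t = 7.000000, DF = 0.970874, PV = 6.796117
  t = 2.0000: CF_t = 7.000000, DF = 0.942596, PV = 6.598171
  t = 3.0000: CF_t = 7.000000, DF = 0.915142, PV = 6.405992
  t = 4.0000: CF_t = 7.000000, DF = 0.888487, PV = 6.219409
  t = 5.0000: CF_t = 7.000000, DF = 0.862609, PV = 6.038261
  t = 6.0000: CF_t = 7.000000, DF = 0.837484, PV = 5.862390
  t = 7.0000: CF_t = 7.000000, DF = 0.813092, PV = 5.691641
  t = 8.0000: CF_t = 7.000000, DF = 0.789409, PV = 5.525865
  t = 9.0000: CF_t = 7.000000, DF = 0.766417, PV = 5.364917
  t = 10.0000: CF_t = 107.000000, DF = 0.744094, PV = 79.618049
Price P = sum_t PV_t = 134.120811


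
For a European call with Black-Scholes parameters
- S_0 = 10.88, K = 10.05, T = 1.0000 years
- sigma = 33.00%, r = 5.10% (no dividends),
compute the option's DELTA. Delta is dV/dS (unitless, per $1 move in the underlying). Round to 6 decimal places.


Answer: Delta = 0.712264

Derivation:
d1 = 0.5600109301; d2 = 0.2300109301
phi(d1) = 0.3410437011; exp(-qT) = 1.0000000000; exp(-rT) = 0.9502786705
N(d1) = 0.7122640088
Delta = exp(-qT) * N(d1) = 1.0000000000 * 0.7122640088 = 0.712264


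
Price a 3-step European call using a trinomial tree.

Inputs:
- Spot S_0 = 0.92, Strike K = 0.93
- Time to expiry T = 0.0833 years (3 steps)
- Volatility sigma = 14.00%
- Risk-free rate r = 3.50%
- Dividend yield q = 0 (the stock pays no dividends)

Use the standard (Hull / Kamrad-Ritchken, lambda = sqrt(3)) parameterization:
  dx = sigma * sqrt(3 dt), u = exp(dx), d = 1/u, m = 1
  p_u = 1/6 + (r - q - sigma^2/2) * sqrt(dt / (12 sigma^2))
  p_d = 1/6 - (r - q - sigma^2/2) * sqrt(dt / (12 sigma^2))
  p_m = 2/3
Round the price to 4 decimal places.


dt = T/N = 0.027767; dx = sigma*sqrt(3*dt) = 0.040406
u = exp(dx) = 1.041234; d = 1/u = 0.960399
p_u = 0.175325, p_m = 0.666667, p_d = 0.158008
Discount per step: exp(-r*dt) = 0.999029
Stock lattice S(k, j) with j the centered position index:
  k=0: S(0,+0) = 0.9200
  k=1: S(1,-1) = 0.8836; S(1,+0) = 0.9200; S(1,+1) = 0.9579
  k=2: S(2,-2) = 0.8486; S(2,-1) = 0.8836; S(2,+0) = 0.9200; S(2,+1) = 0.9579; S(2,+2) = 0.9974
  k=3: S(3,-3) = 0.8150; S(3,-2) = 0.8486; S(3,-1) = 0.8836; S(3,+0) = 0.9200; S(3,+1) = 0.9579; S(3,+2) = 0.9974; S(3,+3) = 1.0386
Terminal payoffs V(N, j) = max(S_T - K, 0):
  V(3,-3) = 0.000000; V(3,-2) = 0.000000; V(3,-1) = 0.000000; V(3,+0) = 0.000000; V(3,+1) = 0.027935; V(3,+2) = 0.067435; V(3,+3) = 0.108563
Backward induction: V(k, j) = exp(-r*dt) * [p_u * V(k+1, j+1) + p_m * V(k+1, j) + p_d * V(k+1, j-1)]
  V(2,-2) = exp(-r*dt) * [p_u*0.000000 + p_m*0.000000 + p_d*0.000000] = 0.000000
  V(2,-1) = exp(-r*dt) * [p_u*0.000000 + p_m*0.000000 + p_d*0.000000] = 0.000000
  V(2,+0) = exp(-r*dt) * [p_u*0.027935 + p_m*0.000000 + p_d*0.000000] = 0.004893
  V(2,+1) = exp(-r*dt) * [p_u*0.067435 + p_m*0.027935 + p_d*0.000000] = 0.030417
  V(2,+2) = exp(-r*dt) * [p_u*0.108563 + p_m*0.067435 + p_d*0.027935] = 0.068338
  V(1,-1) = exp(-r*dt) * [p_u*0.004893 + p_m*0.000000 + p_d*0.000000] = 0.000857
  V(1,+0) = exp(-r*dt) * [p_u*0.030417 + p_m*0.004893 + p_d*0.000000] = 0.008586
  V(1,+1) = exp(-r*dt) * [p_u*0.068338 + p_m*0.030417 + p_d*0.004893] = 0.033000
  V(0,+0) = exp(-r*dt) * [p_u*0.033000 + p_m*0.008586 + p_d*0.000857] = 0.011634

Answer: Price = V(0,0) = 0.0116


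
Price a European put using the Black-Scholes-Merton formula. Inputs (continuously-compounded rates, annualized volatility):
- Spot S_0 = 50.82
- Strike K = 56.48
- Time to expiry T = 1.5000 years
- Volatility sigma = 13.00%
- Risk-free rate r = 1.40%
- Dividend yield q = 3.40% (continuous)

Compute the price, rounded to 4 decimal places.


Answer: Price = 7.9136

Derivation:
d1 = (ln(S/K) + (r - q + 0.5*sigma^2) * T) / (sigma * sqrt(T)) = -0.77203907
d2 = d1 - sigma * sqrt(T) = -0.93125590
exp(-rT) = 0.97921896; exp(-qT) = 0.95027867
P = K * exp(-rT) * N(-d2) - S_0 * exp(-qT) * N(-d1)
N(-d1) = 0.77995436; N(-d2) = 0.82413940
P = 56.4800 * 0.97921896 * 0.82413940 - 50.8200 * 0.95027867 * 0.77995436 = 7.9136


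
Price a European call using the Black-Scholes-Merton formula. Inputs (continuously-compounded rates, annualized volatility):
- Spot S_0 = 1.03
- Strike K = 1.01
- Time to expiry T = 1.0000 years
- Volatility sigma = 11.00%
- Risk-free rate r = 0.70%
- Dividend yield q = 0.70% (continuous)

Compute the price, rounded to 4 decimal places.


d1 = (ln(S/K) + (r - q + 0.5*sigma^2) * T) / (sigma * sqrt(T)) = 0.23325883
d2 = d1 - sigma * sqrt(T) = 0.12325883
exp(-rT) = 0.99302444; exp(-qT) = 0.99302444
C = S_0 * exp(-qT) * N(d1) - K * exp(-rT) * N(d2)
N(d1) = 0.59221979; N(d2) = 0.54904893
C = 1.0300 * 0.99302444 * 0.59221979 - 1.0100 * 0.99302444 * 0.54904893 = 0.0551

Answer: Price = 0.0551


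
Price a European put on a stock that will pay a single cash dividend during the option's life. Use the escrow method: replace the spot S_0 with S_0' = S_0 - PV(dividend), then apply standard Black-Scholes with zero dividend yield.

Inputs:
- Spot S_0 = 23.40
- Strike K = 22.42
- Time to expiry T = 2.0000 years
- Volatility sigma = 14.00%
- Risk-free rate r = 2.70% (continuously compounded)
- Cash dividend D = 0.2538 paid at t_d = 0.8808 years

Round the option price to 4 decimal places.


Answer: Price = 0.9574

Derivation:
PV(D) = D * exp(-r * t_d) = 0.2538 * 0.97649895 = 0.24783543
S_0' = S_0 - PV(D) = 23.4000 - 0.24783543 = 23.15216457
d1 = (ln(S_0'/K) + (r + sigma^2/2)*T) / (sigma*sqrt(T)) = 0.53404169
d2 = d1 - sigma*sqrt(T) = 0.33605179
exp(-rT) = 0.94743211
N(-d1) = 0.29665635; N(-d2) = 0.36841591
P = K * exp(-rT) * N(-d2) - S_0' * N(-d1) = 22.4200 * 0.94743211 * 0.36841591 - 23.15216457 * 0.29665635 = 0.9574


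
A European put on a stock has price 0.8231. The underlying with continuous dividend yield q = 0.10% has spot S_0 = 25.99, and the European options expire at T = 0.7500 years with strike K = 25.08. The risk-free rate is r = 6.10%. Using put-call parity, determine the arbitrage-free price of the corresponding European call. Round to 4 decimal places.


Answer: Call price = 2.8352

Derivation:
Put-call parity: C - P = S_0 * exp(-qT) - K * exp(-rT).
S_0 * exp(-qT) = 25.9900 * 0.99925028 = 25.97051481
K * exp(-rT) = 25.0800 * 0.95528075 = 23.95844127
C = P + S*exp(-qT) - K*exp(-rT)
C = 0.8231 + 25.97051481 - 23.95844127 = 2.8352


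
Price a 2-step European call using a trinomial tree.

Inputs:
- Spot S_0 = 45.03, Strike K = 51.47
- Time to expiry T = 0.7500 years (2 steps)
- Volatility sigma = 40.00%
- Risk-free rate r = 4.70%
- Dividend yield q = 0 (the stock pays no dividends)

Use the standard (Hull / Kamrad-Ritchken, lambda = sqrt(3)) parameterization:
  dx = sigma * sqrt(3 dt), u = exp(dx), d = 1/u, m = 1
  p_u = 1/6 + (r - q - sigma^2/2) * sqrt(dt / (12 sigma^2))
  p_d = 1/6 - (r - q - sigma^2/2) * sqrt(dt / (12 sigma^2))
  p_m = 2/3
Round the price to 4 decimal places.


dt = T/N = 0.375000; dx = sigma*sqrt(3*dt) = 0.424264
u = exp(dx) = 1.528465; d = 1/u = 0.654251
p_u = 0.152083, p_m = 0.666667, p_d = 0.181251
Discount per step: exp(-r*dt) = 0.982529
Stock lattice S(k, j) with j the centered position index:
  k=0: S(0,+0) = 45.0300
  k=1: S(1,-1) = 29.4609; S(1,+0) = 45.0300; S(1,+1) = 68.8268
  k=2: S(2,-2) = 19.2748; S(2,-1) = 29.4609; S(2,+0) = 45.0300; S(2,+1) = 68.8268; S(2,+2) = 105.1993
Terminal payoffs V(N, j) = max(S_T - K, 0):
  V(2,-2) = 0.000000; V(2,-1) = 0.000000; V(2,+0) = 0.000000; V(2,+1) = 17.356786; V(2,+2) = 53.729345
Backward induction: V(k, j) = exp(-r*dt) * [p_u * V(k+1, j+1) + p_m * V(k+1, j) + p_d * V(k+1, j-1)]
  V(1,-1) = exp(-r*dt) * [p_u*0.000000 + p_m*0.000000 + p_d*0.000000] = 0.000000
  V(1,+0) = exp(-r*dt) * [p_u*17.356786 + p_m*0.000000 + p_d*0.000000] = 2.593548
  V(1,+1) = exp(-r*dt) * [p_u*53.729345 + p_m*17.356786 + p_d*0.000000] = 19.397576
  V(0,+0) = exp(-r*dt) * [p_u*19.397576 + p_m*2.593548 + p_d*0.000000] = 4.597320

Answer: Price = V(0,0) = 4.5973


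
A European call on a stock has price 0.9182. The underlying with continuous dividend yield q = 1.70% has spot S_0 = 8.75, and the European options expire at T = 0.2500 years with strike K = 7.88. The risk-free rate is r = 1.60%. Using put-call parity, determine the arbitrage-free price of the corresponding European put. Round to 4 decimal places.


Put-call parity: C - P = S_0 * exp(-qT) - K * exp(-rT).
S_0 * exp(-qT) = 8.7500 * 0.99575902 = 8.71289141
K * exp(-rT) = 7.8800 * 0.99600799 = 7.84854296
P = C - S*exp(-qT) + K*exp(-rT)
P = 0.9182 - 8.71289141 + 7.84854296 = 0.0539

Answer: Put price = 0.0539


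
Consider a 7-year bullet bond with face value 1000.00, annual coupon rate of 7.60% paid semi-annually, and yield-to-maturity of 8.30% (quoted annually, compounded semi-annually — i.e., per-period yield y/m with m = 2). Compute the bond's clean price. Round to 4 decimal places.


Answer: Price = 963.3925

Derivation:
Coupon per period c = face * coupon_rate / m = 38.000000
Periods per year m = 2; per-period yield y/m = 0.041500
Number of cashflows N = 14
Cashflows (t years, CF_t, discount factor 1/(1+y/m)^(m*t), PV):
  t = 0.5000: CF_t = 38.000000, DF = 0.960154, PV = 36.485838
  t = 1.0000: CF_t = 38.000000, DF = 0.921895, PV = 35.032009
  t = 1.5000: CF_t = 38.000000, DF = 0.885161, PV = 33.636111
  t = 2.0000: CF_t = 38.000000, DF = 0.849890, PV = 32.295834
  t = 2.5000: CF_t = 38.000000, DF = 0.816025, PV = 31.008962
  t = 3.0000: CF_t = 38.000000, DF = 0.783510, PV = 29.773367
  t = 3.5000: CF_t = 38.000000, DF = 0.752290, PV = 28.587006
  t = 4.0000: CF_t = 38.000000, DF = 0.722314, PV = 27.447918
  t = 4.5000: CF_t = 38.000000, DF = 0.693532, PV = 26.354218
  t = 5.0000: CF_t = 38.000000, DF = 0.665897, PV = 25.304098
  t = 5.5000: CF_t = 38.000000, DF = 0.639364, PV = 24.295821
  t = 6.0000: CF_t = 38.000000, DF = 0.613887, PV = 23.327721
  t = 6.5000: CF_t = 38.000000, DF = 0.589426, PV = 22.398195
  t = 7.0000: CF_t = 1038.000000, DF = 0.565940, PV = 587.445408
Price P = sum_t PV_t = 963.392505


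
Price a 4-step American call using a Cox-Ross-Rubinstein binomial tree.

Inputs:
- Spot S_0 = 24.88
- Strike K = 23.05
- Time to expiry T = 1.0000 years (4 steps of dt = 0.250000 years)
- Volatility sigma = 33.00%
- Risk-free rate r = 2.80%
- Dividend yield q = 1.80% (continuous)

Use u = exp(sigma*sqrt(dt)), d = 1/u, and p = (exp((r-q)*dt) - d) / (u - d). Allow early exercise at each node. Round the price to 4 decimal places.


dt = T/N = 0.250000
u = exp(sigma*sqrt(dt)) = 1.179393; d = 1/u = 0.847894
p = (exp((r-q)*dt) - d) / (u - d) = 0.466394
Discount per step: exp(-r*dt) = 0.993024
Stock lattice S(k, i) with i counting down-moves:
  k=0: S(0,0) = 24.8800
  k=1: S(1,0) = 29.3433; S(1,1) = 21.0956
  k=2: S(2,0) = 34.6073; S(2,1) = 24.8800; S(2,2) = 17.8868
  k=3: S(3,0) = 40.8156; S(3,1) = 29.3433; S(3,2) = 21.0956; S(3,3) = 15.1661
  k=4: S(4,0) = 48.1376; S(4,1) = 34.6073; S(4,2) = 24.8800; S(4,3) = 17.8868; S(4,4) = 12.8593
Terminal payoffs V(N, i) = max(S_T - K, 0):
  V(4,0) = 25.087633; V(4,1) = 11.557287; V(4,2) = 1.830000; V(4,3) = 0.000000; V(4,4) = 0.000000
Backward induction: V(k, i) = exp(-r*dt) * [p * V(k+1, i) + (1-p) * V(k+1, i+1)]; then take max(V_cont, immediate exercise) for American.
  V(3,0) = exp(-r*dt) * [p*25.087633 + (1-p)*11.557287] = 17.743125; exercise = 17.765596; V(3,0) = max -> 17.765596
  V(3,1) = exp(-r*dt) * [p*11.557287 + (1-p)*1.830000] = 6.322339; exercise = 6.293301; V(3,1) = max -> 6.322339
  V(3,2) = exp(-r*dt) * [p*1.830000 + (1-p)*0.000000] = 0.847548; exercise = 0.000000; V(3,2) = max -> 0.847548
  V(3,3) = exp(-r*dt) * [p*0.000000 + (1-p)*0.000000] = 0.000000; exercise = 0.000000; V(3,3) = max -> 0.000000
  V(2,0) = exp(-r*dt) * [p*17.765596 + (1-p)*6.322339] = 11.578078; exercise = 11.557287; V(2,0) = max -> 11.578078
  V(2,1) = exp(-r*dt) * [p*6.322339 + (1-p)*0.847548] = 3.377236; exercise = 1.830000; V(2,1) = max -> 3.377236
  V(2,2) = exp(-r*dt) * [p*0.847548 + (1-p)*0.000000] = 0.392534; exercise = 0.000000; V(2,2) = max -> 0.392534
  V(1,0) = exp(-r*dt) * [p*11.578078 + (1-p)*3.377236] = 7.151823; exercise = 6.293301; V(1,0) = max -> 7.151823
  V(1,1) = exp(-r*dt) * [p*3.377236 + (1-p)*0.392534] = 1.772133; exercise = 0.000000; V(1,1) = max -> 1.772133
  V(0,0) = exp(-r*dt) * [p*7.151823 + (1-p)*1.772133] = 4.251326; exercise = 1.830000; V(0,0) = max -> 4.251326

Answer: Price = V(0,0) = 4.2513


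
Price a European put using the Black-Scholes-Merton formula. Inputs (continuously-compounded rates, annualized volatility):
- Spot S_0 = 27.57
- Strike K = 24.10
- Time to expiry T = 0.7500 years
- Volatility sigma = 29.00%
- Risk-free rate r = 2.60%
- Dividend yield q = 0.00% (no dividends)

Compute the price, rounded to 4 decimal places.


d1 = (ln(S/K) + (r - q + 0.5*sigma^2) * T) / (sigma * sqrt(T)) = 0.73882473
d2 = d1 - sigma * sqrt(T) = 0.48767736
exp(-rT) = 0.98068890; exp(-qT) = 1.00000000
P = K * exp(-rT) * N(-d2) - S_0 * exp(-qT) * N(-d1)
N(-d1) = 0.23000672; N(-d2) = 0.31288920
P = 24.1000 * 0.98068890 * 0.31288920 - 27.5700 * 1.00000000 * 0.23000672 = 1.0537

Answer: Price = 1.0537


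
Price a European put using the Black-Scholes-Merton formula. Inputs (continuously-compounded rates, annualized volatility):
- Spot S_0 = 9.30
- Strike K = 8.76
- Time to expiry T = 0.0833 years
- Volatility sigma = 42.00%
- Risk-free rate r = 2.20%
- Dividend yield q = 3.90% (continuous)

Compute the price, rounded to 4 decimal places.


Answer: Price = 0.2219

Derivation:
d1 = (ln(S/K) + (r - q + 0.5*sigma^2) * T) / (sigma * sqrt(T)) = 0.54240086
d2 = d1 - sigma * sqrt(T) = 0.42118155
exp(-rT) = 0.99816908; exp(-qT) = 0.99675657
P = K * exp(-rT) * N(-d2) - S_0 * exp(-qT) * N(-d1)
N(-d1) = 0.29377119; N(-d2) = 0.33681126
P = 8.7600 * 0.99816908 * 0.33681126 - 9.3000 * 0.99675657 * 0.29377119 = 0.2219


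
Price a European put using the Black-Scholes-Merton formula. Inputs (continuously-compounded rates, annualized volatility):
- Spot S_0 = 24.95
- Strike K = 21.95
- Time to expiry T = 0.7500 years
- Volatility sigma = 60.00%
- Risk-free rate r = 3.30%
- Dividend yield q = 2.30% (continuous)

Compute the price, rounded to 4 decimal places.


Answer: Price = 3.3089

Derivation:
d1 = (ln(S/K) + (r - q + 0.5*sigma^2) * T) / (sigma * sqrt(T)) = 0.52078280
d2 = d1 - sigma * sqrt(T) = 0.00116756
exp(-rT) = 0.97555377; exp(-qT) = 0.98289793
P = K * exp(-rT) * N(-d2) - S_0 * exp(-qT) * N(-d1)
N(-d1) = 0.30125904; N(-d2) = 0.49953421
P = 21.9500 * 0.97555377 * 0.49953421 - 24.9500 * 0.98289793 * 0.30125904 = 3.3089


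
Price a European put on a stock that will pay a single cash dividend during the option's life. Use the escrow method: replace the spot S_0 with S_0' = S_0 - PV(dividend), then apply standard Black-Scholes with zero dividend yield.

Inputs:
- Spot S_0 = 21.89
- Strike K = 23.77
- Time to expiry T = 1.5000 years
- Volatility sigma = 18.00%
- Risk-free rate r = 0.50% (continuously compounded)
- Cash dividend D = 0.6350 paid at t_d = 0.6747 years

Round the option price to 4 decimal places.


PV(D) = D * exp(-r * t_d) = 0.6350 * 0.99663218 = 0.63286144
S_0' = S_0 - PV(D) = 21.8900 - 0.63286144 = 21.25713856
d1 = (ln(S_0'/K) + (r + sigma^2/2)*T) / (sigma*sqrt(T)) = -0.36257669
d2 = d1 - sigma*sqrt(T) = -0.58303077
exp(-rT) = 0.99252805
N(-d1) = 0.64153944; N(-d2) = 0.72006371
P = K * exp(-rT) * N(-d2) - S_0' * N(-d1) = 23.7700 * 0.99252805 * 0.72006371 - 21.25713856 * 0.64153944 = 3.3507

Answer: Price = 3.3507


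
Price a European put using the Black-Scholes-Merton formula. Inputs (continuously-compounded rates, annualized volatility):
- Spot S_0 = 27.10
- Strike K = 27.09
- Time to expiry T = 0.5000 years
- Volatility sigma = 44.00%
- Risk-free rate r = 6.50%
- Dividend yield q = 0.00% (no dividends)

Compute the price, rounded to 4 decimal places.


d1 = (ln(S/K) + (r - q + 0.5*sigma^2) * T) / (sigma * sqrt(T)) = 0.26120869
d2 = d1 - sigma * sqrt(T) = -0.04991829
exp(-rT) = 0.96802245; exp(-qT) = 1.00000000
P = K * exp(-rT) * N(-d2) - S_0 * exp(-qT) * N(-d1)
N(-d1) = 0.39696579; N(-d2) = 0.51990625
P = 27.0900 * 0.96802245 * 0.51990625 - 27.1000 * 1.00000000 * 0.39696579 = 2.8761

Answer: Price = 2.8761


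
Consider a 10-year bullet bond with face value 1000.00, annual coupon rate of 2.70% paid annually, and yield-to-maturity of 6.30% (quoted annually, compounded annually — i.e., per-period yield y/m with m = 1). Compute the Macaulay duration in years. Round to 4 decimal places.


Answer: Macaulay duration = 8.6737 years

Derivation:
Coupon per period c = face * coupon_rate / m = 27.000000
Periods per year m = 1; per-period yield y/m = 0.063000
Number of cashflows N = 10
Cashflows (t years, CF_t, discount factor 1/(1+y/m)^(m*t), PV):
  t = 1.0000: CF_t = 27.000000, DF = 0.940734, PV = 25.399812
  t = 2.0000: CF_t = 27.000000, DF = 0.884980, PV = 23.894461
  t = 3.0000: CF_t = 27.000000, DF = 0.832531, PV = 22.478326
  t = 4.0000: CF_t = 27.000000, DF = 0.783190, PV = 21.146121
  t = 5.0000: CF_t = 27.000000, DF = 0.736773, PV = 19.892870
  t = 6.0000: CF_t = 27.000000, DF = 0.693107, PV = 18.713895
  t = 7.0000: CF_t = 27.000000, DF = 0.652029, PV = 17.604793
  t = 8.0000: CF_t = 27.000000, DF = 0.613386, PV = 16.561423
  t = 9.0000: CF_t = 27.000000, DF = 0.577033, PV = 15.579890
  t = 10.0000: CF_t = 1027.000000, DF = 0.542834, PV = 557.490920
Price P = sum_t PV_t = 738.762509
Macaulay numerator sum_t t * PV_t:
  t * PV_t at t = 1.0000: 25.399812
  t * PV_t at t = 2.0000: 47.788922
  t * PV_t at t = 3.0000: 67.434979
  t * PV_t at t = 4.0000: 84.584483
  t * PV_t at t = 5.0000: 99.464349
  t * PV_t at t = 6.0000: 112.283367
  t * PV_t at t = 7.0000: 123.233548
  t * PV_t at t = 8.0000: 132.491383
  t * PV_t at t = 9.0000: 140.219009
  t * PV_t at t = 10.0000: 5574.909201
Macaulay duration D = (sum_t t * PV_t) / P = 6407.809052 / 738.762509 = 8.673706


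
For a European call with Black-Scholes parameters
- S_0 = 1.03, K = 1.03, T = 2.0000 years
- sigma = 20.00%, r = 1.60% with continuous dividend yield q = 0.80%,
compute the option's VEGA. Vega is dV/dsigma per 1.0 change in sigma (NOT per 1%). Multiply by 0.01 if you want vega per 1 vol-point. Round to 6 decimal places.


d1 = 0.1979898987; d2 = -0.0848528137
phi(d1) = 0.3911991423; exp(-qT) = 0.9841273201; exp(-rT) = 0.9685065821
Vega = S * exp(-qT) * phi(d1) * sqrt(T) = 1.0300 * 0.9841273201 * 0.3911991423 * 1.4142135624 = 0.560791

Answer: Vega = 0.560791


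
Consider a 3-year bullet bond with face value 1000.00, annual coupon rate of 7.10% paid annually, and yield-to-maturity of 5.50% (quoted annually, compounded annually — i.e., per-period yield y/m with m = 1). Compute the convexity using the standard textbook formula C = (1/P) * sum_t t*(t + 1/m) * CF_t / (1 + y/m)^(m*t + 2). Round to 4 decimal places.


Coupon per period c = face * coupon_rate / m = 71.000000
Periods per year m = 1; per-period yield y/m = 0.055000
Number of cashflows N = 3
Cashflows (t years, CF_t, discount factor 1/(1+y/m)^(m*t), PV):
  t = 1.0000: CF_t = 71.000000, DF = 0.947867, PV = 67.298578
  t = 2.0000: CF_t = 71.000000, DF = 0.898452, PV = 63.790122
  t = 3.0000: CF_t = 1071.000000, DF = 0.851614, PV = 912.078234
Price P = sum_t PV_t = 1043.166934
Convexity numerator sum_t t*(t + 1/m) * CF_t / (1+y/m)^(m*t + 2):
  t = 1.0000: term = 120.929140
  t = 2.0000: term = 343.874333
  t = 3.0000: term = 9833.506716
Convexity = (1/P) * sum = 10298.310189 / 1043.166934 = 9.872159

Answer: Convexity = 9.8722


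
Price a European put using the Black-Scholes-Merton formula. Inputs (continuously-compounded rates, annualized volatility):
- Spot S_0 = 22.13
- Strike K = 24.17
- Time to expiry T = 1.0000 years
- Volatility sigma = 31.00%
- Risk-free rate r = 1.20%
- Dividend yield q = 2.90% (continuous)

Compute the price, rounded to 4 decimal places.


Answer: Price = 4.1449

Derivation:
d1 = (ln(S/K) + (r - q + 0.5*sigma^2) * T) / (sigma * sqrt(T)) = -0.18428400
d2 = d1 - sigma * sqrt(T) = -0.49428400
exp(-rT) = 0.98807171; exp(-qT) = 0.97141646
P = K * exp(-rT) * N(-d2) - S_0 * exp(-qT) * N(-d1)
N(-d1) = 0.57310467; N(-d2) = 0.68944719
P = 24.1700 * 0.98807171 * 0.68944719 - 22.1300 * 0.97141646 * 0.57310467 = 4.1449


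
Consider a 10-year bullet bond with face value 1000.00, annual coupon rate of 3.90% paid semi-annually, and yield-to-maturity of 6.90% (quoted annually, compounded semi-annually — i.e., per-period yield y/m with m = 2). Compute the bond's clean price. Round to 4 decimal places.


Answer: Price = 785.8462

Derivation:
Coupon per period c = face * coupon_rate / m = 19.500000
Periods per year m = 2; per-period yield y/m = 0.034500
Number of cashflows N = 20
Cashflows (t years, CF_t, discount factor 1/(1+y/m)^(m*t), PV):
  t = 0.5000: CF_t = 19.500000, DF = 0.966651, PV = 18.849686
  t = 1.0000: CF_t = 19.500000, DF = 0.934413, PV = 18.221059
  t = 1.5000: CF_t = 19.500000, DF = 0.903251, PV = 17.613397
  t = 2.0000: CF_t = 19.500000, DF = 0.873128, PV = 17.026000
  t = 2.5000: CF_t = 19.500000, DF = 0.844010, PV = 16.458192
  t = 3.0000: CF_t = 19.500000, DF = 0.815863, PV = 15.909321
  t = 3.5000: CF_t = 19.500000, DF = 0.788654, PV = 15.378754
  t = 4.0000: CF_t = 19.500000, DF = 0.762353, PV = 14.865881
  t = 4.5000: CF_t = 19.500000, DF = 0.736929, PV = 14.370112
  t = 5.0000: CF_t = 19.500000, DF = 0.712353, PV = 13.890877
  t = 5.5000: CF_t = 19.500000, DF = 0.688596, PV = 13.427624
  t = 6.0000: CF_t = 19.500000, DF = 0.665632, PV = 12.979820
  t = 6.5000: CF_t = 19.500000, DF = 0.643433, PV = 12.546950
  t = 7.0000: CF_t = 19.500000, DF = 0.621975, PV = 12.128516
  t = 7.5000: CF_t = 19.500000, DF = 0.601233, PV = 11.724037
  t = 8.0000: CF_t = 19.500000, DF = 0.581182, PV = 11.333047
  t = 8.5000: CF_t = 19.500000, DF = 0.561800, PV = 10.955096
  t = 9.0000: CF_t = 19.500000, DF = 0.543064, PV = 10.589750
  t = 9.5000: CF_t = 19.500000, DF = 0.524953, PV = 10.236588
  t = 10.0000: CF_t = 1019.500000, DF = 0.507446, PV = 517.341514
Price P = sum_t PV_t = 785.846222
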